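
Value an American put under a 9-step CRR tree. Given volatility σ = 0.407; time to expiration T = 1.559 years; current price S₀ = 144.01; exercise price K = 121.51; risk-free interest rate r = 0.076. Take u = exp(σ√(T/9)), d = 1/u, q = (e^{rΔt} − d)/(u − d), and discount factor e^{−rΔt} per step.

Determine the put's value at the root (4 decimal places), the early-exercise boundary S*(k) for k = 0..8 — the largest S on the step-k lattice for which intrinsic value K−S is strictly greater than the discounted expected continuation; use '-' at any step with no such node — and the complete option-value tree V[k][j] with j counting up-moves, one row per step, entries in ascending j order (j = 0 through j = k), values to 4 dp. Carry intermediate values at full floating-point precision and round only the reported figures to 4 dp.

Δt=0.17322  u=1.18459  d=0.84418  q=0.49668  discount=0.98692
step 9 (expiry): payoffs max(K−S,0) = 90.1560 77.5126 59.7710 34.8751 0.0000 0.0000 0.0000 0.0000 0.0000 0.0000
step 8: (k=8,j=0): S=37.1416, (K−S)⁺=84.3684, hold=82.7793 ⇒ V=84.3684 exercise | (k=8,j=1): S=52.1187, (K−S)⁺=69.3913, hold=67.8022 ⇒ V=69.3913 exercise | (k=8,j=2): S=73.1352, (K−S)⁺=48.3748, hold=46.7856 ⇒ V=48.3748 exercise | (k=8,j=3): S=102.6265, (K−S)⁺=18.8835, hold=17.3237 ⇒ V=18.8835 exercise | (k=8,j=4): S=144.0100, (K−S)⁺=0.0000, hold=0.0000 ⇒ V=0.0000 continue | (k=8,j=5): S=202.0811, (K−S)⁺=0.0000, hold=0.0000 ⇒ V=0.0000 continue | (k=8,j=6): S=283.5691, (K−S)⁺=0.0000, hold=0.0000 ⇒ V=0.0000 continue | (k=8,j=7): S=397.9166, (K−S)⁺=0.0000, hold=0.0000 ⇒ V=0.0000 continue | (k=8,j=8): S=558.3741, (K−S)⁺=0.0000, hold=0.0000 ⇒ V=0.0000 continue  boundary S*=102.6265
step 7: (k=7,j=0): S=43.9974, (K−S)⁺=77.5126, hold=75.9235 ⇒ V=77.5126 exercise | (k=7,j=1): S=61.7390, (K−S)⁺=59.7710, hold=58.1818 ⇒ V=59.7710 exercise | (k=7,j=2): S=86.6349, (K−S)⁺=34.8751, hold=33.2859 ⇒ V=34.8751 exercise | (k=7,j=3): S=121.5699, (K−S)⁺=0.0000, hold=9.3801 ⇒ V=9.3801 continue | (k=7,j=4): S=170.5922, (K−S)⁺=0.0000, hold=0.0000 ⇒ V=0.0000 continue | (k=7,j=5): S=239.3825, (K−S)⁺=0.0000, hold=0.0000 ⇒ V=0.0000 continue | (k=7,j=6): S=335.9120, (K−S)⁺=0.0000, hold=0.0000 ⇒ V=0.0000 continue | (k=7,j=7): S=471.3664, (K−S)⁺=0.0000, hold=0.0000 ⇒ V=0.0000 continue  boundary S*=86.6349
step 6: (k=6,j=0): S=52.1187, (K−S)⁺=69.3913, hold=67.8022 ⇒ V=69.3913 exercise | (k=6,j=1): S=73.1352, (K−S)⁺=48.3748, hold=46.7856 ⇒ V=48.3748 exercise | (k=6,j=2): S=102.6265, (K−S)⁺=18.8835, hold=21.9217 ⇒ V=21.9217 continue | (k=6,j=3): S=144.0100, (K−S)⁺=0.0000, hold=4.6594 ⇒ V=4.6594 continue | (k=6,j=4): S=202.0811, (K−S)⁺=0.0000, hold=0.0000 ⇒ V=0.0000 continue | (k=6,j=5): S=283.5691, (K−S)⁺=0.0000, hold=0.0000 ⇒ V=0.0000 continue | (k=6,j=6): S=397.9166, (K−S)⁺=0.0000, hold=0.0000 ⇒ V=0.0000 continue  boundary S*=73.1352
step 5: (k=5,j=0): S=61.7390, (K−S)⁺=59.7710, hold=58.1818 ⇒ V=59.7710 exercise | (k=5,j=1): S=86.6349, (K−S)⁺=34.8751, hold=34.7752 ⇒ V=34.8751 exercise | (k=5,j=2): S=121.5699, (K−S)⁺=0.0000, hold=13.1733 ⇒ V=13.1733 continue | (k=5,j=3): S=170.5922, (K−S)⁺=0.0000, hold=2.3145 ⇒ V=2.3145 continue | (k=5,j=4): S=239.3825, (K−S)⁺=0.0000, hold=0.0000 ⇒ V=0.0000 continue | (k=5,j=5): S=335.9120, (K−S)⁺=0.0000, hold=0.0000 ⇒ V=0.0000 continue  boundary S*=86.6349
step 4: (k=4,j=0): S=73.1352, (K−S)⁺=48.3748, hold=46.7856 ⇒ V=48.3748 exercise | (k=4,j=1): S=102.6265, (K−S)⁺=18.8835, hold=23.7810 ⇒ V=23.7810 continue | (k=4,j=2): S=144.0100, (K−S)⁺=0.0000, hold=7.6782 ⇒ V=7.6782 continue | (k=4,j=3): S=202.0811, (K−S)⁺=0.0000, hold=1.1497 ⇒ V=1.1497 continue | (k=4,j=4): S=283.5691, (K−S)⁺=0.0000, hold=0.0000 ⇒ V=0.0000 continue  boundary S*=73.1352
step 3: (k=3,j=0): S=86.6349, (K−S)⁺=34.8751, hold=35.6866 ⇒ V=35.6866 continue | (k=3,j=1): S=121.5699, (K−S)⁺=0.0000, hold=15.5766 ⇒ V=15.5766 continue | (k=3,j=2): S=170.5922, (K−S)⁺=0.0000, hold=4.3776 ⇒ V=4.3776 continue | (k=3,j=3): S=239.3825, (K−S)⁺=0.0000, hold=0.5711 ⇒ V=0.5711 continue  boundary S*=-
step 2: (k=2,j=0): S=102.6265, (K−S)⁺=18.8835, hold=25.3622 ⇒ V=25.3622 continue | (k=2,j=1): S=144.0100, (K−S)⁺=0.0000, hold=9.8833 ⇒ V=9.8833 continue | (k=2,j=2): S=202.0811, (K−S)⁺=0.0000, hold=2.4544 ⇒ V=2.4544 continue  boundary S*=-
step 1: (k=1,j=0): S=121.5699, (K−S)⁺=0.0000, hold=17.4430 ⇒ V=17.4430 continue | (k=1,j=1): S=170.5922, (K−S)⁺=0.0000, hold=6.1125 ⇒ V=6.1125 continue  boundary S*=-
step 0: (k=0,j=0): S=144.0100, (K−S)⁺=0.0000, hold=11.6608 ⇒ V=11.6608 continue  boundary S*=-

price = 11.6608
boundary = - - - - 73.1352 86.6349 73.1352 86.6349 102.6265
tree:
11.6608
17.4430 6.1125
25.3622 9.8833 2.4544
35.6866 15.5766 4.3776 0.5711
48.3748 23.7810 7.6782 1.1497 0.0000
59.7710 34.8751 13.1733 2.3145 0.0000 0.0000
69.3913 48.3748 21.9217 4.6594 0.0000 0.0000 0.0000
77.5126 59.7710 34.8751 9.3801 0.0000 0.0000 0.0000 0.0000
84.3684 69.3913 48.3748 18.8835 0.0000 0.0000 0.0000 0.0000 0.0000
90.1560 77.5126 59.7710 34.8751 0.0000 0.0000 0.0000 0.0000 0.0000 0.0000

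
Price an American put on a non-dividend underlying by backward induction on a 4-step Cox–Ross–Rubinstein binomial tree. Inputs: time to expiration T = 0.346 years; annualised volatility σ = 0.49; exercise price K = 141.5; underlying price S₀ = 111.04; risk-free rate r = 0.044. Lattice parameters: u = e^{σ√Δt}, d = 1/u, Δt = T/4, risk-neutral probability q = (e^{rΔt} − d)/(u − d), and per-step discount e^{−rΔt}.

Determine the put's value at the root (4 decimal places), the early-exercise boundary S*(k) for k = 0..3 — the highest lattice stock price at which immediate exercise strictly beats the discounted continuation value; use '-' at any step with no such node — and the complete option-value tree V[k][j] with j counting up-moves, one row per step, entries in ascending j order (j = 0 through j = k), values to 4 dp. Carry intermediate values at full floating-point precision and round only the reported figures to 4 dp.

params: Δt=0.08650 u=1.15501 d=0.86579 q=0.47722 e^(-rΔt)=0.99620
t_4 payoffs: 79.1080 58.2653 30.4600 0.0000 0.0000
t_3: node(3,0) S=72.0637 payoff=69.4363 vs cont=68.8988 → 69.4363 [stop]  node(3,1) S=96.1373 payoff=45.3627 vs cont=44.8252 → 45.3627 [stop]  node(3,2) S=128.2529 payoff=13.2471 vs cont=15.8634 → 15.8634 [wait]  node(3,3) S=171.0970 payoff=0.0000 vs cont=0.0000 → 0.0000 [wait]  ⇒ S*(3)=96.1373
t_2: node(2,0) S=83.2347 payoff=58.2653 vs cont=57.7278 → 58.2653 [stop]  node(2,1) S=111.0400 payoff=30.4600 vs cont=31.1663 → 31.1663 [wait]  node(2,2) S=148.1340 payoff=0.0000 vs cont=8.2616 → 8.2616 [wait]  ⇒ S*(2)=83.2347
t_1: node(1,0) S=96.1373 payoff=45.3627 vs cont=45.1610 → 45.3627 [stop]  node(1,1) S=128.2529 payoff=13.2471 vs cont=20.1589 → 20.1589 [wait]  ⇒ S*(1)=96.1373
t_0: node(0,0) S=111.0400 payoff=30.4600 vs cont=33.2084 → 33.2084 [wait]  ⇒ S*(0)=-

price = 33.2084
boundary = - 96.1373 83.2347 96.1373
tree:
33.2084
45.3627 20.1589
58.2653 31.1663 8.2616
69.4363 45.3627 15.8634 0.0000
79.1080 58.2653 30.4600 0.0000 0.0000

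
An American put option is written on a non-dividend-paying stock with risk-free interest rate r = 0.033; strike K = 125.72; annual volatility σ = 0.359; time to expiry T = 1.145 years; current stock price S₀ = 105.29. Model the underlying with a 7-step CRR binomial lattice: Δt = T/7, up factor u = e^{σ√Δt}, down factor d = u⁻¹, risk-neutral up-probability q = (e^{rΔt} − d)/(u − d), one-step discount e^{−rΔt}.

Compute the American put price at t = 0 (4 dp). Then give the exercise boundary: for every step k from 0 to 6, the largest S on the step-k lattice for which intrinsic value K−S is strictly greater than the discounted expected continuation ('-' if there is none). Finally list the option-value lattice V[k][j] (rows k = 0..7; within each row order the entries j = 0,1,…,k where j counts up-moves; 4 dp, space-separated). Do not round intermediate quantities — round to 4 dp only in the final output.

Δt=0.16357  u=1.15626  d=0.86485  q=0.48234  discount=0.99462
step 7 (expiry): payoffs max(K−S,0) = 87.6144 74.7749 57.6091 34.6595 3.9770 0.0000 0.0000 0.0000
step 6: (k=6,j=0): S=44.0601, (K−S)⁺=81.6599, hold=80.9831 ⇒ V=81.6599 exercise | (k=6,j=1): S=58.9060, (K−S)⁺=66.8140, hold=66.1372 ⇒ V=66.8140 exercise | (k=6,j=2): S=78.7541, (K−S)⁺=46.9659, hold=46.2891 ⇒ V=46.9659 exercise | (k=6,j=3): S=105.2900, (K−S)⁺=20.4300, hold=19.7532 ⇒ V=20.4300 exercise | (k=6,j=4): S=140.7670, (K−S)⁺=0.0000, hold=2.0477 ⇒ V=2.0477 continue | (k=6,j=5): S=188.1978, (K−S)⁺=0.0000, hold=0.0000 ⇒ V=0.0000 continue | (k=6,j=6): S=251.6103, (K−S)⁺=0.0000, hold=0.0000 ⇒ V=0.0000 continue  boundary S*=105.2900
step 5: (k=5,j=0): S=50.9451, (K−S)⁺=74.7749, hold=74.0981 ⇒ V=74.7749 exercise | (k=5,j=1): S=68.1109, (K−S)⁺=57.6091, hold=56.9323 ⇒ V=57.6091 exercise | (k=5,j=2): S=91.0605, (K−S)⁺=34.6595, hold=33.9827 ⇒ V=34.6595 exercise | (k=5,j=3): S=121.7430, (K−S)⁺=3.9770, hold=11.5012 ⇒ V=11.5012 continue | (k=5,j=4): S=162.7638, (K−S)⁺=0.0000, hold=1.0543 ⇒ V=1.0543 continue | (k=5,j=5): S=217.6063, (K−S)⁺=0.0000, hold=0.0000 ⇒ V=0.0000 continue  boundary S*=91.0605
step 4: (k=4,j=0): S=58.9060, (K−S)⁺=66.8140, hold=66.1372 ⇒ V=66.8140 exercise | (k=4,j=1): S=78.7541, (K−S)⁺=46.9659, hold=46.2891 ⇒ V=46.9659 exercise | (k=4,j=2): S=105.2900, (K−S)⁺=20.4300, hold=23.3629 ⇒ V=23.3629 continue | (k=4,j=3): S=140.7670, (K−S)⁺=0.0000, hold=6.4275 ⇒ V=6.4275 continue | (k=4,j=4): S=188.1978, (K−S)⁺=0.0000, hold=0.5428 ⇒ V=0.5428 continue  boundary S*=78.7541
step 3: (k=3,j=0): S=68.1109, (K−S)⁺=57.6091, hold=56.9323 ⇒ V=57.6091 exercise | (k=3,j=1): S=91.0605, (K−S)⁺=34.6595, hold=35.3897 ⇒ V=35.3897 continue | (k=3,j=2): S=121.7430, (K−S)⁺=3.9770, hold=15.1125 ⇒ V=15.1125 continue | (k=3,j=3): S=162.7638, (K−S)⁺=0.0000, hold=3.5698 ⇒ V=3.5698 continue  boundary S*=68.1109
step 2: (k=2,j=0): S=78.7541, (K−S)⁺=46.9659, hold=46.6394 ⇒ V=46.9659 exercise | (k=2,j=1): S=105.2900, (K−S)⁺=20.4300, hold=25.4714 ⇒ V=25.4714 continue | (k=2,j=2): S=140.7670, (K−S)⁺=0.0000, hold=9.4936 ⇒ V=9.4936 continue  boundary S*=78.7541
step 1: (k=1,j=0): S=91.0605, (K−S)⁺=34.6595, hold=36.4012 ⇒ V=36.4012 continue | (k=1,j=1): S=121.7430, (K−S)⁺=3.9770, hold=17.6690 ⇒ V=17.6690 continue  boundary S*=-
step 0: (k=0,j=0): S=105.2900, (K−S)⁺=20.4300, hold=27.2186 ⇒ V=27.2186 continue  boundary S*=-

price = 27.2186
boundary = - - 78.7541 68.1109 78.7541 91.0605 105.2900
tree:
27.2186
36.4012 17.6690
46.9659 25.4714 9.4936
57.6091 35.3897 15.1125 3.5698
66.8140 46.9659 23.3629 6.4275 0.5428
74.7749 57.6091 34.6595 11.5012 1.0543 0.0000
81.6599 66.8140 46.9659 20.4300 2.0477 0.0000 0.0000
87.6144 74.7749 57.6091 34.6595 3.9770 0.0000 0.0000 0.0000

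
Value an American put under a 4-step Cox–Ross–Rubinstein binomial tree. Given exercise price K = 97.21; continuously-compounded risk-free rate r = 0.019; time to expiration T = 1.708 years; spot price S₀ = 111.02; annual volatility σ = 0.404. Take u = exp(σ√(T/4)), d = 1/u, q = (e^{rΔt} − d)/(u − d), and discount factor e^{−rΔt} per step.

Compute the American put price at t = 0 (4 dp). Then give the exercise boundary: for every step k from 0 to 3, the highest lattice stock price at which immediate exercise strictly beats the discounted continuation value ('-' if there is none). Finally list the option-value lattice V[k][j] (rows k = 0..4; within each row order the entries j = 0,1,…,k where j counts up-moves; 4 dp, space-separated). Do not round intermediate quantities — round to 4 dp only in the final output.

price = 14.5423
boundary = - - - 50.2860
tree:
14.5423
22.4203 5.1627
33.3428 9.4569 0.0000
46.9240 17.3229 0.0000 0.0000
58.5915 31.7316 0.0000 0.0000 0.0000

Δt=0.42700, u=1.30212, d=0.76798, q=0.44963, disc=e^(-rΔt)=0.99192
k=4 terminal: V=max(K-S,0) → 58.5915 31.7316 0.0000 0.0000 0.0000
k=3: j=0 S=50.2860 intr=46.9240 cont=46.1386 V=46.9240[EX]; j=1 S=85.2609 intr=11.9491 cont=17.3229 V=17.3229[hold]; j=2 S=144.5615 intr=0.0000 cont=0.0000 V=0.0000[hold]; j=3 S=245.1069 intr=0.0000 cont=0.0000 V=0.0000[hold]  S*(3)=50.2860
k=2: j=0 S=65.4784 intr=31.7316 cont=33.3428 V=33.3428[hold]; j=1 S=111.0200 intr=0.0000 cont=9.4569 V=9.4569[hold]; j=2 S=188.2366 intr=0.0000 cont=0.0000 V=0.0000[hold]  S*(2)=-
k=1: j=0 S=85.2609 intr=11.9491 cont=22.4203 V=22.4203[hold]; j=1 S=144.5615 intr=0.0000 cont=5.1627 V=5.1627[hold]  S*(1)=-
k=0: j=0 S=111.0200 intr=0.0000 cont=14.5423 V=14.5423[hold]  S*(0)=-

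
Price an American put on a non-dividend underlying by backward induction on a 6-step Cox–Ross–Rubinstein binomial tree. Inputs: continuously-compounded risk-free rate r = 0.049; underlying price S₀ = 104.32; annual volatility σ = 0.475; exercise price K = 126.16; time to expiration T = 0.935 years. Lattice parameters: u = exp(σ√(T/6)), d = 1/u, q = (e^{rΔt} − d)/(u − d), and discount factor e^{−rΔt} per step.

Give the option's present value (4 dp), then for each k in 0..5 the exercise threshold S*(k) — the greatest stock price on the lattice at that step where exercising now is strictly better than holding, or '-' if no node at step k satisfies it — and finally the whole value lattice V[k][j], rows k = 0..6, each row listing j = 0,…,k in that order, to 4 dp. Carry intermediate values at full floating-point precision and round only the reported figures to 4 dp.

price = 31.3198
boundary = - - 71.6966 59.4380 71.6966 86.4835
tree:
31.3198
42.0781 19.8679
54.4634 28.9920 10.0473
66.7220 40.7142 16.4311 3.1139
76.8846 54.4634 26.0899 5.9605 0.0000
85.3097 66.7220 39.6765 11.4096 0.0000 0.0000
92.2942 76.8846 54.4634 21.8400 0.0000 0.0000 0.0000

Δt=0.15583, u=1.20624, d=0.82902, q=0.47358, disc=e^(-rΔt)=0.99239
k=6 terminal: V=max(K-S,0) → 92.2942 76.8846 54.4634 21.8400 0.0000 0.0000 0.0000
k=5: j=0 S=40.8503 intr=85.3097 cont=84.3500 V=85.3097[EX]; j=1 S=59.4380 intr=66.7220 cont=65.7623 V=66.7220[EX]; j=2 S=86.4835 intr=39.6765 cont=38.7169 V=39.6765[EX]; j=3 S=125.8352 intr=0.3248 cont=11.4096 V=11.4096[hold]; j=4 S=183.0926 intr=0.0000 cont=0.0000 V=0.0000[hold]; j=5 S=266.4034 intr=0.0000 cont=0.0000 V=0.0000[hold]  S*(5)=86.4835
k=4: j=0 S=49.2754 intr=76.8846 cont=75.9250 V=76.8846[EX]; j=1 S=71.6966 intr=54.4634 cont=53.5037 V=54.4634[EX]; j=2 S=104.3200 intr=21.8400 cont=26.0899 V=26.0899[hold]; j=3 S=151.7877 intr=0.0000 cont=5.9605 V=5.9605[hold]; j=4 S=220.8540 intr=0.0000 cont=0.0000 V=0.0000[hold]  S*(4)=71.6966
k=3: j=0 S=59.4380 intr=66.7220 cont=65.7623 V=66.7220[EX]; j=1 S=86.4835 intr=39.6765 cont=40.7142 V=40.7142[hold]; j=2 S=125.8352 intr=0.3248 cont=16.4311 V=16.4311[hold]; j=3 S=183.0926 intr=0.0000 cont=3.1139 V=3.1139[hold]  S*(3)=59.4380
k=2: j=0 S=71.6966 intr=54.4634 cont=53.9914 V=54.4634[EX]; j=1 S=104.3200 intr=21.8400 cont=28.9920 V=28.9920[hold]; j=2 S=151.7877 intr=0.0000 cont=10.0473 V=10.0473[hold]  S*(2)=71.6966
k=1: j=0 S=86.4835 intr=39.6765 cont=42.0781 V=42.0781[hold]; j=1 S=125.8352 intr=0.3248 cont=19.8679 V=19.8679[hold]  S*(1)=-
k=0: j=0 S=104.3200 intr=21.8400 cont=31.3198 V=31.3198[hold]  S*(0)=-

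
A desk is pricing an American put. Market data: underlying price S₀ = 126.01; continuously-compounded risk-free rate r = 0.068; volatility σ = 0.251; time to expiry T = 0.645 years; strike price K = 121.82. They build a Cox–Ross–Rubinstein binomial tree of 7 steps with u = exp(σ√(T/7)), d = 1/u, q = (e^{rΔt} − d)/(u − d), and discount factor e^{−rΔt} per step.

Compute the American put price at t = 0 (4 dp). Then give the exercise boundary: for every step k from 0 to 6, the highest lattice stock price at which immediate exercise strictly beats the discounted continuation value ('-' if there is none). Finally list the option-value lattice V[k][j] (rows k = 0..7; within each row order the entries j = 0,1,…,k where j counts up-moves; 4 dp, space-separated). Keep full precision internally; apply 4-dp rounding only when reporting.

Δt=0.09214, u=1.07917, d=0.92664, q=0.52217, disc=e^(-rΔt)=0.99375
k=7 terminal: V=max(K-S,0) → 47.8971 35.7289 21.5579 5.0542 0.0000 0.0000 0.0000 0.0000
k=6: j=0 S=79.7753 intr=42.0447 cont=41.2838 V=42.0447[EX]; j=1 S=92.9068 intr=28.9132 cont=28.1523 V=28.9132[EX]; j=2 S=108.1997 intr=13.6203 cont=12.8594 V=13.6203[EX]; j=3 S=126.0100 intr=0.0000 cont=2.4000 V=2.4000[hold]; j=4 S=146.7519 intr=0.0000 cont=0.0000 V=0.0000[hold]; j=5 S=170.9081 intr=0.0000 cont=0.0000 V=0.0000[hold]; j=6 S=199.0405 intr=0.0000 cont=0.0000 V=0.0000[hold]  S*(6)=108.1997
k=5: j=0 S=86.0911 intr=35.7289 cont=34.9680 V=35.7289[EX]; j=1 S=100.2621 intr=21.5579 cont=20.7970 V=21.5579[EX]; j=2 S=116.7658 intr=5.0542 cont=7.7129 V=7.7129[hold]; j=3 S=135.9861 intr=0.0000 cont=1.1396 V=1.1396[hold]; j=4 S=158.3701 intr=0.0000 cont=0.0000 V=0.0000[hold]; j=5 S=184.4387 intr=0.0000 cont=0.0000 V=0.0000[hold]  S*(5)=100.2621
k=4: j=0 S=92.9068 intr=28.9132 cont=28.1523 V=28.9132[EX]; j=1 S=108.1997 intr=13.6203 cont=14.2390 V=14.2390[hold]; j=2 S=126.0100 intr=0.0000 cont=4.2538 V=4.2538[hold]; j=3 S=146.7519 intr=0.0000 cont=0.5411 V=0.5411[hold]; j=4 S=170.9081 intr=0.0000 cont=0.0000 V=0.0000[hold]  S*(4)=92.9068
k=3: j=0 S=100.2621 intr=21.5579 cont=21.1180 V=21.5579[EX]; j=1 S=116.7658 intr=5.0542 cont=8.9687 V=8.9687[hold]; j=2 S=135.9861 intr=0.0000 cont=2.3007 V=2.3007[hold]; j=3 S=158.3701 intr=0.0000 cont=0.2570 V=0.2570[hold]  S*(3)=100.2621
k=2: j=0 S=108.1997 intr=13.6203 cont=14.8906 V=14.8906[hold]; j=1 S=126.0100 intr=0.0000 cont=5.4526 V=5.4526[hold]; j=2 S=146.7519 intr=0.0000 cont=1.2258 V=1.2258[hold]  S*(2)=-
k=1: j=0 S=116.7658 intr=5.0542 cont=9.9001 V=9.9001[hold]; j=1 S=135.9861 intr=0.0000 cont=3.2252 V=3.2252[hold]  S*(1)=-
k=0: j=0 S=126.0100 intr=0.0000 cont=6.3746 V=6.3746[hold]  S*(0)=-

price = 6.3746
boundary = - - - 100.2621 92.9068 100.2621 108.1997
tree:
6.3746
9.9001 3.2252
14.8906 5.4526 1.2258
21.5579 8.9687 2.3007 0.2570
28.9132 14.2390 4.2538 0.5411 0.0000
35.7289 21.5579 7.7129 1.1396 0.0000 0.0000
42.0447 28.9132 13.6203 2.4000 0.0000 0.0000 0.0000
47.8971 35.7289 21.5579 5.0542 0.0000 0.0000 0.0000 0.0000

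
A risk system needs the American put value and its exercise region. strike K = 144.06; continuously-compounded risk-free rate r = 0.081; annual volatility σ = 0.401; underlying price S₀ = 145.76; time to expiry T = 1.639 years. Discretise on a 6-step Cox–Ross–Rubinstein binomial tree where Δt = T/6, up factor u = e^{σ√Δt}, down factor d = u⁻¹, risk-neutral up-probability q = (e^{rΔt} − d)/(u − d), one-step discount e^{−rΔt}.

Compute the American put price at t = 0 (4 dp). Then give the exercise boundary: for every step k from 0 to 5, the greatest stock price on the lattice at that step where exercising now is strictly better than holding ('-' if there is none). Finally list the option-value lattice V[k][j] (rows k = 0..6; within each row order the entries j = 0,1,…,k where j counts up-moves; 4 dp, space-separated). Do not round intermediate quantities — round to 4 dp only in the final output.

price = 20.6048
boundary = - - 95.8509 77.7275 95.8509 118.1999
tree:
20.6048
32.1292 10.0369
48.2091 17.5349 3.0107
66.3325 29.7254 6.1659 0.0000
81.0291 48.2091 12.6273 0.0000 0.0000
92.9469 66.3325 25.8601 0.0000 0.0000 0.0000
102.6113 81.0291 48.2091 0.0000 0.0000 0.0000 0.0000

Δt=0.27317, u=1.23317, d=0.81092, q=0.50078, disc=e^(-rΔt)=0.97812
k=6 terminal: V=max(K-S,0) → 102.6113 81.0291 48.2091 0.0000 0.0000 0.0000 0.0000
k=5: j=0 S=51.1131 intr=92.9469 cont=89.7943 V=92.9469[EX]; j=1 S=77.7275 intr=66.3325 cont=63.1799 V=66.3325[EX]; j=2 S=118.1999 intr=25.8601 cont=23.5402 V=25.8601[EX]; j=3 S=179.7461 intr=0.0000 cont=0.0000 V=0.0000[hold]; j=4 S=273.3392 intr=0.0000 cont=0.0000 V=0.0000[hold]; j=5 S=415.6658 intr=0.0000 cont=0.0000 V=0.0000[hold]  S*(5)=118.1999
k=4: j=0 S=63.0309 intr=81.0291 cont=77.8766 V=81.0291[EX]; j=1 S=95.8509 intr=48.2091 cont=45.0566 V=48.2091[EX]; j=2 S=145.7600 intr=0.0000 cont=12.6273 V=12.6273[hold]; j=3 S=221.6566 intr=0.0000 cont=0.0000 V=0.0000[hold]; j=4 S=337.0724 intr=0.0000 cont=0.0000 V=0.0000[hold]  S*(4)=95.8509
k=3: j=0 S=77.7275 intr=66.3325 cont=63.1799 V=66.3325[EX]; j=1 S=118.1999 intr=25.8601 cont=29.7254 V=29.7254[hold]; j=2 S=179.7461 intr=0.0000 cont=6.1659 V=6.1659[hold]; j=3 S=273.3392 intr=0.0000 cont=0.0000 V=0.0000[hold]  S*(3)=77.7275
k=2: j=0 S=95.8509 intr=48.2091 cont=46.9499 V=48.2091[EX]; j=1 S=145.7600 intr=0.0000 cont=17.5349 V=17.5349[hold]; j=2 S=221.6566 intr=0.0000 cont=3.0107 V=3.0107[hold]  S*(2)=95.8509
k=1: j=0 S=118.1999 intr=25.8601 cont=32.1292 V=32.1292[hold]; j=1 S=179.7461 intr=0.0000 cont=10.0369 V=10.0369[hold]  S*(1)=-
k=0: j=0 S=145.7600 intr=0.0000 cont=20.6048 V=20.6048[hold]  S*(0)=-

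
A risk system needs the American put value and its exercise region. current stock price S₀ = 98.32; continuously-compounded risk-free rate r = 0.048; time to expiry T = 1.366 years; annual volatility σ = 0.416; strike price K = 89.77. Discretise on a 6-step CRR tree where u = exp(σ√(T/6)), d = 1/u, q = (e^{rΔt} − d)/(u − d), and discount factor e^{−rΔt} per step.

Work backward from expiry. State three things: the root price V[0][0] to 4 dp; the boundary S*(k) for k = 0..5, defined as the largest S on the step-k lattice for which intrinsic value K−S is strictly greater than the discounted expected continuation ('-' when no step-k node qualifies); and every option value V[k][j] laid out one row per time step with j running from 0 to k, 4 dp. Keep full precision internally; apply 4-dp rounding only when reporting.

price = 11.8627
boundary = - - - 54.2038 44.4453 54.2038
tree:
11.8627
17.7499 5.7073
25.6659 9.5144 1.6814
35.5662 15.4458 3.2568 0.0000
45.3247 24.1397 6.3081 0.0000 0.0000
53.3263 35.5662 12.2180 0.0000 0.0000 0.0000
59.8874 45.3247 23.6651 0.0000 0.0000 0.0000 0.0000

Δt=0.22767  u=1.21956  d=0.81997  q=0.47804  discount=0.98913
step 6 (expiry): payoffs max(K−S,0) = 59.8874 45.3247 23.6651 0.0000 0.0000 0.0000 0.0000
step 5: (k=5,j=0): S=36.4437, (K−S)⁺=53.3263, hold=52.3507 ⇒ V=53.3263 exercise | (k=5,j=1): S=54.2038, (K−S)⁺=35.5662, hold=34.5905 ⇒ V=35.5662 exercise | (k=5,j=2): S=80.6191, (K−S)⁺=9.1509, hold=12.2180 ⇒ V=12.2180 continue | (k=5,j=3): S=119.9074, (K−S)⁺=0.0000, hold=0.0000 ⇒ V=0.0000 continue | (k=5,j=4): S=178.3421, (K−S)⁺=0.0000, hold=0.0000 ⇒ V=0.0000 continue | (k=5,j=5): S=265.2539, (K−S)⁺=0.0000, hold=0.0000 ⇒ V=0.0000 continue  boundary S*=54.2038
step 4: (k=4,j=0): S=44.4453, (K−S)⁺=45.3247, hold=44.3490 ⇒ V=45.3247 exercise | (k=4,j=1): S=66.1049, (K−S)⁺=23.6651, hold=24.1397 ⇒ V=24.1397 continue | (k=4,j=2): S=98.3200, (K−S)⁺=0.0000, hold=6.3081 ⇒ V=6.3081 continue | (k=4,j=3): S=146.2345, (K−S)⁺=0.0000, hold=0.0000 ⇒ V=0.0000 continue | (k=4,j=4): S=217.4993, (K−S)⁺=0.0000, hold=0.0000 ⇒ V=0.0000 continue  boundary S*=44.4453
step 3: (k=3,j=0): S=54.2038, (K−S)⁺=35.5662, hold=34.8149 ⇒ V=35.5662 exercise | (k=3,j=1): S=80.6191, (K−S)⁺=9.1509, hold=15.4458 ⇒ V=15.4458 continue | (k=3,j=2): S=119.9074, (K−S)⁺=0.0000, hold=3.2568 ⇒ V=3.2568 continue | (k=3,j=3): S=178.3421, (K−S)⁺=0.0000, hold=0.0000 ⇒ V=0.0000 continue  boundary S*=54.2038
step 2: (k=2,j=0): S=66.1049, (K−S)⁺=23.6651, hold=25.6659 ⇒ V=25.6659 continue | (k=2,j=1): S=98.3200, (K−S)⁺=0.0000, hold=9.5144 ⇒ V=9.5144 continue | (k=2,j=2): S=146.2345, (K−S)⁺=0.0000, hold=1.6814 ⇒ V=1.6814 continue  boundary S*=-
step 1: (k=1,j=0): S=80.6191, (K−S)⁺=9.1509, hold=17.7499 ⇒ V=17.7499 continue | (k=1,j=1): S=119.9074, (K−S)⁺=0.0000, hold=5.7073 ⇒ V=5.7073 continue  boundary S*=-
step 0: (k=0,j=0): S=98.3200, (K−S)⁺=0.0000, hold=11.8627 ⇒ V=11.8627 continue  boundary S*=-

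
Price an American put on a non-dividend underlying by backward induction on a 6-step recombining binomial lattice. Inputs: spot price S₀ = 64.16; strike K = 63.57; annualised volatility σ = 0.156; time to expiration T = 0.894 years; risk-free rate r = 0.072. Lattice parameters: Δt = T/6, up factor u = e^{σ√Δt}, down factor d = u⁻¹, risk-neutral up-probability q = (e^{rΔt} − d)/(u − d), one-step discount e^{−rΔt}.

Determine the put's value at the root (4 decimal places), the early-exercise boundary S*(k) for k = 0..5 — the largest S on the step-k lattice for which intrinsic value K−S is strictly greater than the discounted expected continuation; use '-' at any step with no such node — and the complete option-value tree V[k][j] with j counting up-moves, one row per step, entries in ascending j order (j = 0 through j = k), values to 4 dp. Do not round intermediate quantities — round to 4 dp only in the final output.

price = 2.1339
boundary = - - 56.8801 53.5561 56.8801 60.4105
tree:
2.1339
3.8521 0.9012
6.6899 1.8223 0.2358
10.0139 3.5724 0.5600 0.0000
13.1437 6.6899 1.3302 0.0000 0.0000
16.0906 10.0139 3.1595 0.0000 0.0000 0.0000
18.8653 13.1437 6.6899 0.0000 0.0000 0.0000 0.0000

Δt=0.14900, u=1.06207, d=0.94156, q=0.57445, disc=e^(-rΔt)=0.98933
k=6 terminal: V=max(K-S,0) → 18.8653 13.1437 6.6899 0.0000 0.0000 0.0000 0.0000
k=5: j=0 S=47.4794 intr=16.0906 cont=15.4123 V=16.0906[EX]; j=1 S=53.5561 intr=10.0139 cont=9.3356 V=10.0139[EX]; j=2 S=60.4105 intr=3.1595 cont=2.8165 V=3.1595[EX]; j=3 S=68.1422 intr=0.0000 cont=0.0000 V=0.0000[hold]; j=4 S=76.8634 intr=0.0000 cont=0.0000 V=0.0000[hold]; j=5 S=86.7009 intr=0.0000 cont=0.0000 V=0.0000[hold]  S*(5)=60.4105
k=4: j=0 S=50.4263 intr=13.1437 cont=12.4654 V=13.1437[EX]; j=1 S=56.8801 intr=6.6899 cont=6.0115 V=6.6899[EX]; j=2 S=64.1600 intr=0.0000 cont=1.3302 V=1.3302[hold]; j=3 S=72.3716 intr=0.0000 cont=0.0000 V=0.0000[hold]; j=4 S=81.6341 intr=0.0000 cont=0.0000 V=0.0000[hold]  S*(4)=56.8801
k=3: j=0 S=53.5561 intr=10.0139 cont=9.3356 V=10.0139[EX]; j=1 S=60.4105 intr=3.1595 cont=3.5724 V=3.5724[hold]; j=2 S=68.1422 intr=0.0000 cont=0.5600 V=0.5600[hold]; j=3 S=76.8634 intr=0.0000 cont=0.0000 V=0.0000[hold]  S*(3)=53.5561
k=2: j=0 S=56.8801 intr=6.6899 cont=6.2462 V=6.6899[EX]; j=1 S=64.1600 intr=0.0000 cont=1.8223 V=1.8223[hold]; j=2 S=72.3716 intr=0.0000 cont=0.2358 V=0.2358[hold]  S*(2)=56.8801
k=1: j=0 S=60.4105 intr=3.1595 cont=3.8521 V=3.8521[hold]; j=1 S=68.1422 intr=0.0000 cont=0.9012 V=0.9012[hold]  S*(1)=-
k=0: j=0 S=64.1600 intr=0.0000 cont=2.1339 V=2.1339[hold]  S*(0)=-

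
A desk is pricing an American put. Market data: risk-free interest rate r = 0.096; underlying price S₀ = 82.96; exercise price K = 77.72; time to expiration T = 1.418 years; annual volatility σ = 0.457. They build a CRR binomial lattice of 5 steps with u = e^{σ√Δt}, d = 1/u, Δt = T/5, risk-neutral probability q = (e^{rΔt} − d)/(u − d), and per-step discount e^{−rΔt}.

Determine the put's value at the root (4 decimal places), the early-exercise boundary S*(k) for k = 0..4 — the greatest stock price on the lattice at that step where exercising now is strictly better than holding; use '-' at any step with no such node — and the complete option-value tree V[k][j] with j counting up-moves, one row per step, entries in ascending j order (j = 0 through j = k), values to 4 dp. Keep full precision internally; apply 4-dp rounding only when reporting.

price = 11.2338
boundary = - - 50.9893 39.9746 50.9893
tree:
11.2338
17.6482 5.3311
26.7307 9.3874 1.4997
37.7454 16.1228 3.0553 0.0000
46.3807 26.7307 6.2245 0.0000 0.0000
53.1506 37.7454 12.6810 0.0000 0.0000 0.0000

Δt=0.28360  u=1.27554  d=0.78398  q=0.49560  discount=0.97314
step 5 (expiry): payoffs max(K−S,0) = 53.1506 37.7454 12.6810 0.0000 0.0000 0.0000
step 4: (k=4,j=0): S=31.3393, (K−S)⁺=46.3807, hold=44.2933 ⇒ V=46.3807 exercise | (k=4,j=1): S=50.9893, (K−S)⁺=26.7307, hold=24.6433 ⇒ V=26.7307 exercise | (k=4,j=2): S=82.9600, (K−S)⁺=0.0000, hold=6.2245 ⇒ V=6.2245 continue | (k=4,j=3): S=134.9766, (K−S)⁺=0.0000, hold=0.0000 ⇒ V=0.0000 continue | (k=4,j=4): S=219.6079, (K−S)⁺=0.0000, hold=0.0000 ⇒ V=0.0000 continue  boundary S*=50.9893
step 3: (k=3,j=0): S=39.9746, (K−S)⁺=37.7454, hold=35.6580 ⇒ V=37.7454 exercise | (k=3,j=1): S=65.0390, (K−S)⁺=12.6810, hold=16.1228 ⇒ V=16.1228 continue | (k=3,j=2): S=105.8190, (K−S)⁺=0.0000, hold=3.0553 ⇒ V=3.0553 continue | (k=3,j=3): S=172.1683, (K−S)⁺=0.0000, hold=0.0000 ⇒ V=0.0000 continue  boundary S*=39.9746
step 2: (k=2,j=0): S=50.9893, (K−S)⁺=26.7307, hold=26.3032 ⇒ V=26.7307 exercise | (k=2,j=1): S=82.9600, (K−S)⁺=0.0000, hold=9.3874 ⇒ V=9.3874 continue | (k=2,j=2): S=134.9766, (K−S)⁺=0.0000, hold=1.4997 ⇒ V=1.4997 continue  boundary S*=50.9893
step 1: (k=1,j=0): S=65.0390, (K−S)⁺=12.6810, hold=17.6482 ⇒ V=17.6482 continue | (k=1,j=1): S=105.8190, (K−S)⁺=0.0000, hold=5.3311 ⇒ V=5.3311 continue  boundary S*=-
step 0: (k=0,j=0): S=82.9600, (K−S)⁺=0.0000, hold=11.2338 ⇒ V=11.2338 continue  boundary S*=-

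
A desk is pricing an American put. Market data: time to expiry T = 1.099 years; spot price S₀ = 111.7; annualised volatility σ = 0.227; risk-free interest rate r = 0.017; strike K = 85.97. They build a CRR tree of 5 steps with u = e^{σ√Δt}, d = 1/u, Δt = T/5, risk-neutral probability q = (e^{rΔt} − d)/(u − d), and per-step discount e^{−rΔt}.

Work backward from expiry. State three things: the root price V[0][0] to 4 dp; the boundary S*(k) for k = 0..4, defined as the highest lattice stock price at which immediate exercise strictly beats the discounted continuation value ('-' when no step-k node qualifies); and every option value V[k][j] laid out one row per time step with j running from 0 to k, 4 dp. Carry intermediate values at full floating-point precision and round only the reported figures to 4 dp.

price = 1.4807
boundary = - - - - 72.9753
tree:
1.4807
2.6135 0.3175
4.5496 0.6260 0.0000
7.7807 1.2345 0.0000 0.0000
12.9947 2.4343 0.0000 0.0000 0.0000
20.3621 4.8001 0.0000 0.0000 0.0000 0.0000

Δt=0.21980  u=1.11229  d=0.89904  q=0.49097  discount=0.99627
step 5 (expiry): payoffs max(K−S,0) = 20.3621 4.8001 0.0000 0.0000 0.0000 0.0000
step 4: (k=4,j=0): S=72.9753, (K−S)⁺=12.9947, hold=12.6741 ⇒ V=12.9947 exercise | (k=4,j=1): S=90.2848, (K−S)⁺=0.0000, hold=2.4343 ⇒ V=2.4343 continue | (k=4,j=2): S=111.7000, (K−S)⁺=0.0000, hold=0.0000 ⇒ V=0.0000 continue | (k=4,j=3): S=138.1949, (K−S)⁺=0.0000, hold=0.0000 ⇒ V=0.0000 continue | (k=4,j=4): S=170.9742, (K−S)⁺=0.0000, hold=0.0000 ⇒ V=0.0000 continue  boundary S*=72.9753
step 3: (k=3,j=0): S=81.1699, (K−S)⁺=4.8001, hold=7.7807 ⇒ V=7.7807 continue | (k=3,j=1): S=100.4231, (K−S)⁺=0.0000, hold=1.2345 ⇒ V=1.2345 continue | (k=3,j=2): S=124.2432, (K−S)⁺=0.0000, hold=0.0000 ⇒ V=0.0000 continue | (k=3,j=3): S=153.7132, (K−S)⁺=0.0000, hold=0.0000 ⇒ V=0.0000 continue  boundary S*=-
step 2: (k=2,j=0): S=90.2848, (K−S)⁺=0.0000, hold=4.5496 ⇒ V=4.5496 continue | (k=2,j=1): S=111.7000, (K−S)⁺=0.0000, hold=0.6260 ⇒ V=0.6260 continue | (k=2,j=2): S=138.1949, (K−S)⁺=0.0000, hold=0.0000 ⇒ V=0.0000 continue  boundary S*=-
step 1: (k=1,j=0): S=100.4231, (K−S)⁺=0.0000, hold=2.6135 ⇒ V=2.6135 continue | (k=1,j=1): S=124.2432, (K−S)⁺=0.0000, hold=0.3175 ⇒ V=0.3175 continue  boundary S*=-
step 0: (k=0,j=0): S=111.7000, (K−S)⁺=0.0000, hold=1.4807 ⇒ V=1.4807 continue  boundary S*=-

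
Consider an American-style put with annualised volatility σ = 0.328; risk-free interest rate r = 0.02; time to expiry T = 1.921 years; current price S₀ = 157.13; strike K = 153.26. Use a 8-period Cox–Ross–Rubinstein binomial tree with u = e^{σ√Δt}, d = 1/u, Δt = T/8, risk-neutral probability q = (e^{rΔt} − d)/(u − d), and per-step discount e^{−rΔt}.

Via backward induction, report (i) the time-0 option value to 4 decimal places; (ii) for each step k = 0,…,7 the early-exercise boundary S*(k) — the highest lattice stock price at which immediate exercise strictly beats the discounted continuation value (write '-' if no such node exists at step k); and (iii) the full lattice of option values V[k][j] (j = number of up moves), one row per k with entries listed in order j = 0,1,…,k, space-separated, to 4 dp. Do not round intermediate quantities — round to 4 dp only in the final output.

price = 22.9965
boundary = - - - - 82.6124 97.0172 113.9337 97.0172
tree:
22.9965
32.0913 13.1699
43.3871 19.9227 5.8343
56.5395 29.2793 9.7757 1.5340
70.6476 41.5081 16.0500 2.9349 0.0000
82.9136 56.2428 25.6312 5.6151 0.0000 0.0000
93.3584 70.6476 39.3263 10.7432 0.0000 0.0000 0.0000
102.2524 82.9136 56.2428 20.5546 0.0000 0.0000 0.0000 0.0000
109.8258 93.3584 70.6476 39.3263 0.0000 0.0000 0.0000 0.0000 0.0000

Δt=0.24013, u=1.17437, d=0.85152, q=0.47482, disc=e^(-rΔt)=0.99521
k=8 terminal: V=max(K-S,0) → 109.8258 93.3584 70.6476 39.3263 0.0000 0.0000 0.0000 0.0000 0.0000
k=7: j=0 S=51.0076 intr=102.2524 cont=101.5181 V=102.2524[EX]; j=1 S=70.3464 intr=82.9136 cont=82.1793 V=82.9136[EX]; j=2 S=97.0172 intr=56.2428 cont=55.5085 V=56.2428[EX]; j=3 S=133.7999 intr=19.4601 cont=20.5546 V=20.5546[hold]; j=4 S=184.5281 intr=0.0000 cont=0.0000 V=0.0000[hold]; j=5 S=254.4892 intr=0.0000 cont=0.0000 V=0.0000[hold]; j=6 S=350.9751 intr=0.0000 cont=0.0000 V=0.0000[hold]; j=7 S=484.0422 intr=0.0000 cont=0.0000 V=0.0000[hold]  S*(7)=97.0172
k=6: j=0 S=59.9016 intr=93.3584 cont=92.6241 V=93.3584[EX]; j=1 S=82.6124 intr=70.6476 cont=69.9133 V=70.6476[EX]; j=2 S=113.9337 intr=39.3263 cont=39.1092 V=39.3263[EX]; j=3 S=157.1300 intr=0.0000 cont=10.7432 V=10.7432[hold]; j=4 S=216.7035 intr=0.0000 cont=0.0000 V=0.0000[hold]; j=5 S=298.8635 intr=0.0000 cont=0.0000 V=0.0000[hold]; j=6 S=412.1732 intr=0.0000 cont=0.0000 V=0.0000[hold]  S*(6)=113.9337
k=5: j=0 S=70.3464 intr=82.9136 cont=82.1793 V=82.9136[EX]; j=1 S=97.0172 intr=56.2428 cont=55.5085 V=56.2428[EX]; j=2 S=133.7999 intr=19.4601 cont=25.6312 V=25.6312[hold]; j=3 S=184.5281 intr=0.0000 cont=5.6151 V=5.6151[hold]; j=4 S=254.4892 intr=0.0000 cont=0.0000 V=0.0000[hold]; j=5 S=350.9751 intr=0.0000 cont=0.0000 V=0.0000[hold]  S*(5)=97.0172
k=4: j=0 S=82.6124 intr=70.6476 cont=69.9133 V=70.6476[EX]; j=1 S=113.9337 intr=39.3263 cont=41.5081 V=41.5081[hold]; j=2 S=157.1300 intr=0.0000 cont=16.0500 V=16.0500[hold]; j=3 S=216.7035 intr=0.0000 cont=2.9349 V=2.9349[hold]; j=4 S=298.8635 intr=0.0000 cont=0.0000 V=0.0000[hold]  S*(4)=82.6124
k=3: j=0 S=97.0172 intr=56.2428 cont=56.5395 V=56.5395[hold]; j=1 S=133.7999 intr=19.4601 cont=29.2793 V=29.2793[hold]; j=2 S=184.5281 intr=0.0000 cont=9.7757 V=9.7757[hold]; j=3 S=254.4892 intr=0.0000 cont=1.5340 V=1.5340[hold]  S*(3)=-
k=2: j=0 S=113.9337 intr=39.3263 cont=43.3871 V=43.3871[hold]; j=1 S=157.1300 intr=0.0000 cont=19.9227 V=19.9227[hold]; j=2 S=216.7035 intr=0.0000 cont=5.8343 V=5.8343[hold]  S*(2)=-
k=1: j=0 S=133.7999 intr=19.4601 cont=32.0913 V=32.0913[hold]; j=1 S=184.5281 intr=0.0000 cont=13.1699 V=13.1699[hold]  S*(1)=-
k=0: j=0 S=157.1300 intr=0.0000 cont=22.9965 V=22.9965[hold]  S*(0)=-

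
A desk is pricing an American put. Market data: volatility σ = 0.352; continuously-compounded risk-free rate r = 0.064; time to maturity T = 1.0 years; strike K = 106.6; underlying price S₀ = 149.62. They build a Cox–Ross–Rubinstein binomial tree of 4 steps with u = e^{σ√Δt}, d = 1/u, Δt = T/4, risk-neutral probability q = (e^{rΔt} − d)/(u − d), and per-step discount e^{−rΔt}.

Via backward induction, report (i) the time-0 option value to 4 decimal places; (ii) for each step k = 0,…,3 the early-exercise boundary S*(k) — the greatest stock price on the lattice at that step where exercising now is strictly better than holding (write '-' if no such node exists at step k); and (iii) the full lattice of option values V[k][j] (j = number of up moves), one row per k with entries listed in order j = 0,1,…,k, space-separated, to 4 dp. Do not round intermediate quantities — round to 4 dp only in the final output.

price = 2.4051
boundary = - - - 88.2434
tree:
2.4051
4.7411 0.1622
9.3349 0.3307 0.0000
18.3566 0.6744 0.0000 0.0000
32.5975 1.3752 0.0000 0.0000 0.0000

params: Δt=0.25000 u=1.19244 d=0.83862 q=0.50170 e^(-rΔt)=0.98413
t_4 payoffs: 32.5975 1.3752 0.0000 0.0000 0.0000
t_3: node(3,0) S=88.2434 payoff=18.3566 vs cont=16.6646 → 18.3566 [stop]  node(3,1) S=125.4740 payoff=0.0000 vs cont=0.6744 → 0.6744 [wait]  node(3,2) S=178.4126 payoff=0.0000 vs cont=0.0000 → 0.0000 [wait]  node(3,3) S=253.6864 payoff=0.0000 vs cont=0.0000 → 0.0000 [wait]  ⇒ S*(3)=88.2434
t_2: node(2,0) S=105.2248 payoff=1.3752 vs cont=9.3349 → 9.3349 [wait]  node(2,1) S=149.6200 payoff=0.0000 vs cont=0.3307 → 0.3307 [wait]  node(2,2) S=212.7460 payoff=0.0000 vs cont=0.0000 → 0.0000 [wait]  ⇒ S*(2)=-
t_1: node(1,0) S=125.4740 payoff=0.0000 vs cont=4.7411 → 4.7411 [wait]  node(1,1) S=178.4126 payoff=0.0000 vs cont=0.1622 → 0.1622 [wait]  ⇒ S*(1)=-
t_0: node(0,0) S=149.6200 payoff=0.0000 vs cont=2.4051 → 2.4051 [wait]  ⇒ S*(0)=-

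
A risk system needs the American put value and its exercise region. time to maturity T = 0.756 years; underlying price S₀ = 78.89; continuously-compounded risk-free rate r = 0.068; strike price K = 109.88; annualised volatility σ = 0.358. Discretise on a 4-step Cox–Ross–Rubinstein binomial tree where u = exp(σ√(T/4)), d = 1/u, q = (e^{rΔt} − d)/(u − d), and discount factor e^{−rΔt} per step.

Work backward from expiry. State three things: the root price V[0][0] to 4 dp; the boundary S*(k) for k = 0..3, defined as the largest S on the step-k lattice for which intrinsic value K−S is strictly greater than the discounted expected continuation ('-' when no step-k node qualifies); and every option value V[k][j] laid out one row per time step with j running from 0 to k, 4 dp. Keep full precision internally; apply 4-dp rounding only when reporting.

Δt=0.18900, u=1.16840, d=0.85587, q=0.50256, disc=e^(-rΔt)=0.98723
k=4 terminal: V=max(K-S,0) → 67.5496 52.0921 30.9900 2.1822 0.0000
k=3: j=0 S=49.4589 intr=60.4211 cont=59.0179 V=60.4211[EX]; j=1 S=67.5195 intr=42.3605 cont=40.9573 V=42.3605[EX]; j=2 S=92.1753 intr=17.7047 cont=16.3016 V=17.7047[EX]; j=3 S=125.8344 intr=0.0000 cont=1.0717 V=1.0717[hold]  S*(3)=92.1753
k=2: j=0 S=57.7879 intr=52.0921 cont=50.6889 V=52.0921[EX]; j=1 S=78.8900 intr=30.9900 cont=29.5869 V=30.9900[EX]; j=2 S=107.6978 intr=2.1822 cont=9.2263 V=9.2263[hold]  S*(2)=78.8900
k=1: j=0 S=67.5195 intr=42.3605 cont=40.9573 V=42.3605[EX]; j=1 S=92.1753 intr=17.7047 cont=19.7965 V=19.7965[hold]  S*(1)=67.5195
k=0: j=0 S=78.8900 intr=30.9900 cont=30.6246 V=30.9900[EX]  S*(0)=78.8900

price = 30.9900
boundary = 78.8900 67.5195 78.8900 92.1753
tree:
30.9900
42.3605 19.7965
52.0921 30.9900 9.2263
60.4211 42.3605 17.7047 1.0717
67.5496 52.0921 30.9900 2.1822 0.0000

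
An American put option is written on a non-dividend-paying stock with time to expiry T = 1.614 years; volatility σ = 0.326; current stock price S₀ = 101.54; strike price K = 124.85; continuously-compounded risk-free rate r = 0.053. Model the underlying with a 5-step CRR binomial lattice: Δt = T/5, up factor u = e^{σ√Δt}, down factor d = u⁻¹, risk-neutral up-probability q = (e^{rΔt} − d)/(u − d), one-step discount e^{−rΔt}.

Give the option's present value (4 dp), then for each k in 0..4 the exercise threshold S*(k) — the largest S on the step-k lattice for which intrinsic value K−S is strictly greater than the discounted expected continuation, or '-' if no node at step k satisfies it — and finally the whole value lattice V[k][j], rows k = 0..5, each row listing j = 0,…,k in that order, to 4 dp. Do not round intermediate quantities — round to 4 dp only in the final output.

price = 27.6443
boundary = - 84.3719 70.1065 84.3719 101.5400
tree:
27.6443
40.4781 15.7716
54.7435 25.8361 6.2571
66.5969 40.4781 12.0939 0.6395
76.4462 54.7435 23.3100 1.3014 0.0000
84.6302 66.5969 40.4781 2.6485 0.0000 0.0000

Δt=0.32280  u=1.20348  d=0.83092  q=0.50014  discount=0.98304
step 5 (expiry): payoffs max(K−S,0) = 84.6302 66.5969 40.4781 2.6485 0.0000 0.0000
step 4: (k=4,j=0): S=48.4038, (K−S)⁺=76.4462, hold=74.3284 ⇒ V=76.4462 exercise | (k=4,j=1): S=70.1065, (K−S)⁺=54.7435, hold=52.6257 ⇒ V=54.7435 exercise | (k=4,j=2): S=101.5400, (K−S)⁺=23.3100, hold=21.1922 ⇒ V=23.3100 exercise | (k=4,j=3): S=147.0672, (K−S)⁺=0.0000, hold=1.3014 ⇒ V=1.3014 continue | (k=4,j=4): S=213.0074, (K−S)⁺=0.0000, hold=0.0000 ⇒ V=0.0000 continue  boundary S*=101.5400
step 3: (k=3,j=0): S=58.2531, (K−S)⁺=66.5969, hold=64.4791 ⇒ V=66.5969 exercise | (k=3,j=1): S=84.3719, (K−S)⁺=40.4781, hold=38.3603 ⇒ V=40.4781 exercise | (k=3,j=2): S=122.2015, (K−S)⁺=2.6485, hold=12.0939 ⇒ V=12.0939 continue | (k=3,j=3): S=176.9927, (K−S)⁺=0.0000, hold=0.6395 ⇒ V=0.6395 continue  boundary S*=84.3719
step 2: (k=2,j=0): S=70.1065, (K−S)⁺=54.7435, hold=52.6257 ⇒ V=54.7435 exercise | (k=2,j=1): S=101.5400, (K−S)⁺=23.3100, hold=25.8361 ⇒ V=25.8361 continue | (k=2,j=2): S=147.0672, (K−S)⁺=0.0000, hold=6.2571 ⇒ V=6.2571 continue  boundary S*=70.1065
step 1: (k=1,j=0): S=84.3719, (K−S)⁺=40.4781, hold=39.6023 ⇒ V=40.4781 exercise | (k=1,j=1): S=122.2015, (K−S)⁺=2.6485, hold=15.7716 ⇒ V=15.7716 continue  boundary S*=84.3719
step 0: (k=0,j=0): S=101.5400, (K−S)⁺=23.3100, hold=27.6443 ⇒ V=27.6443 continue  boundary S*=-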